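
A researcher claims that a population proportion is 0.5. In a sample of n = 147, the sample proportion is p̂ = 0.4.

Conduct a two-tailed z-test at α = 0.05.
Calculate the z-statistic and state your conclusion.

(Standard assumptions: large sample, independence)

Answer: z = -2.4249, reject H₀

Derivation:
H₀: p = 0.5, H₁: p ≠ 0.5
Standard error: SE = √(p₀(1-p₀)/n) = √(0.5×0.5/147) = 0.041239
z-statistic: z = (p̂ - p₀)/SE = (0.4 - 0.5)/0.041239 = -2.4249
Critical value: z_0.025 = ±1.960
p-value = 0.0153
Decision: reject H₀ at α = 0.05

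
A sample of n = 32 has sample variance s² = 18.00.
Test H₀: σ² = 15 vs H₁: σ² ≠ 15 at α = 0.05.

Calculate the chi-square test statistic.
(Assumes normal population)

Answer: χ² = 37.2000, fail to reject H₀

Derivation:
df = n - 1 = 31
χ² = (n-1)s²/σ₀² = 31×18.00/15 = 37.2000
Critical values: χ²_{0.975,31} = 17.539, χ²_{0.025,31} = 48.232
Rejection region: χ² < 17.539 or χ² > 48.232
Decision: fail to reject H₀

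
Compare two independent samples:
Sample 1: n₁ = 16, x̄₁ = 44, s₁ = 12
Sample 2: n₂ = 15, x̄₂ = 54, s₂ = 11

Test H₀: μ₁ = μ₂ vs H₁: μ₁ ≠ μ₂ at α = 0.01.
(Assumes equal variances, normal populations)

Answer: t = -2.4136, fail to reject H₀

Derivation:
Pooled variance: s²_p = [15×12² + 14×11²]/(29) = 132.8966
s_p = 11.5281
SE = s_p×√(1/n₁ + 1/n₂) = 11.5281×√(1/16 + 1/15) = 4.1432
t = (x̄₁ - x̄₂)/SE = (44 - 54)/4.1432 = -2.4136
df = 29, t-critical = ±2.756
Decision: fail to reject H₀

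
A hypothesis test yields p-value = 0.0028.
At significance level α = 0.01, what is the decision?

Answer: reject H₀

Derivation:
Compare p-value to α:
0.0028 < 0.01
Decision: reject H₀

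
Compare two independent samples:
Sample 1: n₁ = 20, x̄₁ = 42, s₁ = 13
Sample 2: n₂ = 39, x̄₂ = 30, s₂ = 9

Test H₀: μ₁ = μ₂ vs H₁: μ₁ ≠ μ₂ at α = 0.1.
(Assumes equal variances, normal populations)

Pooled variance: s²_p = [19×13² + 38×9²]/(57) = 110.3333
s_p = 10.5040
SE = s_p×√(1/n₁ + 1/n₂) = 10.5040×√(1/20 + 1/39) = 2.8889
t = (x̄₁ - x̄₂)/SE = (42 - 30)/2.8889 = 4.1538
df = 57, t-critical = ±1.672
Decision: reject H₀

Answer: t = 4.1538, reject H₀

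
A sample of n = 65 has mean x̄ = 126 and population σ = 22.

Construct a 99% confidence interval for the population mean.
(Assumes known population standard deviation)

Answer: (118.9706, 133.0294)

Derivation:
Confidence level: 99%, α = 0.01
z_0.005 = 2.576
SE = σ/√n = 22/√65 = 2.7288
Margin of error = 2.576 × 2.7288 = 7.0294
CI: x̄ ± margin = 126 ± 7.0294
CI: (118.9706, 133.0294)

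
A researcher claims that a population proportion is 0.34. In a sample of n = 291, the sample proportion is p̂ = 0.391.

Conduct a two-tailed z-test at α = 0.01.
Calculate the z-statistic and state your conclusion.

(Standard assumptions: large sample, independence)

Answer: z = 1.8366, fail to reject H₀

Derivation:
H₀: p = 0.34, H₁: p ≠ 0.34
Standard error: SE = √(p₀(1-p₀)/n) = √(0.34×0.66/291) = 0.027769
z-statistic: z = (p̂ - p₀)/SE = (0.391 - 0.34)/0.027769 = 1.8366
Critical value: z_0.005 = ±2.576
p-value = 0.0663
Decision: fail to reject H₀ at α = 0.01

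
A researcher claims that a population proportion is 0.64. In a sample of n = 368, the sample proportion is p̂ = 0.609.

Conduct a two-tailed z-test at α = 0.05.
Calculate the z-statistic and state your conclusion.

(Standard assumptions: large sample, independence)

Answer: z = -1.2389, fail to reject H₀

Derivation:
H₀: p = 0.64, H₁: p ≠ 0.64
Standard error: SE = √(p₀(1-p₀)/n) = √(0.64×0.36/368) = 0.025022
z-statistic: z = (p̂ - p₀)/SE = (0.609 - 0.64)/0.025022 = -1.2389
Critical value: z_0.025 = ±1.960
p-value = 0.2154
Decision: fail to reject H₀ at α = 0.05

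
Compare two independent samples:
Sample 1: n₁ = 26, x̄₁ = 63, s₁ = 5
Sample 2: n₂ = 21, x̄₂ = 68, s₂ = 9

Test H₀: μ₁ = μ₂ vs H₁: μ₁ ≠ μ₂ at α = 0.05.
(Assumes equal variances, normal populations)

Pooled variance: s²_p = [25×5² + 20×9²]/(45) = 49.8889
s_p = 7.0632
SE = s_p×√(1/n₁ + 1/n₂) = 7.0632×√(1/26 + 1/21) = 2.0723
t = (x̄₁ - x̄₂)/SE = (63 - 68)/2.0723 = -2.4128
df = 45, t-critical = ±2.014
Decision: reject H₀

Answer: t = -2.4128, reject H₀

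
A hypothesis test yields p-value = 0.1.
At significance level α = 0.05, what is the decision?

Compare p-value to α:
0.1 ≥ 0.05
Decision: fail to reject H₀

Answer: fail to reject H₀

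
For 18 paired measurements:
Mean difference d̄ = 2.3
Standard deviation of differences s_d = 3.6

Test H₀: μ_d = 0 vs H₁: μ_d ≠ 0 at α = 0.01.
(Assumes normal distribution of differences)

df = n - 1 = 17
SE = s_d/√n = 3.6/√18 = 0.8485
t = d̄/SE = 2.3/0.8485 = 2.7107
Critical value: t_{0.005,17} = ±2.898
p-value ≈ 0.0148
Decision: fail to reject H₀

Answer: t = 2.7107, fail to reject H₀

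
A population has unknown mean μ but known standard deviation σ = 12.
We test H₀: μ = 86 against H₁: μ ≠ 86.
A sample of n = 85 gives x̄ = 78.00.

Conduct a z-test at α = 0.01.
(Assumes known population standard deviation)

Answer: z = -6.1463, reject H₀

Derivation:
Standard error: SE = σ/√n = 12/√85 = 1.3016
z-statistic: z = (x̄ - μ₀)/SE = (78.00 - 86)/1.3016 = -6.1463
Critical value: ±2.576
p-value < 0.0001
Decision: reject H₀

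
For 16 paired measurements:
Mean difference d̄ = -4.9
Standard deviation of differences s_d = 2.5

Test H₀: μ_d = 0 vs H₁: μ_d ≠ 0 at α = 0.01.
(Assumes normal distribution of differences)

df = n - 1 = 15
SE = s_d/√n = 2.5/√16 = 0.6250
t = d̄/SE = -4.9/0.6250 = -7.8400
Critical value: t_{0.005,15} = ±2.947
p-value < 0.0001
Decision: reject H₀

Answer: t = -7.8400, reject H₀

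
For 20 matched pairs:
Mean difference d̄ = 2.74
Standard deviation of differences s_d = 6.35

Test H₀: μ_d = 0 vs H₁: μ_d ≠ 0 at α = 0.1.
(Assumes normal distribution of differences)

Answer: t = 1.9297, reject H₀

Derivation:
df = n - 1 = 19
SE = s_d/√n = 6.35/√20 = 1.4199
t = d̄/SE = 2.74/1.4199 = 1.9297
Critical value: t_{0.05,19} = ±1.729
p-value ≈ 0.0687
Decision: reject H₀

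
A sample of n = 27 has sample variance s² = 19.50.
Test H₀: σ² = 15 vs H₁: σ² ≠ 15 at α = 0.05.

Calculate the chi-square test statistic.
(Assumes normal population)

df = n - 1 = 26
χ² = (n-1)s²/σ₀² = 26×19.50/15 = 33.8000
Critical values: χ²_{0.975,26} = 13.844, χ²_{0.025,26} = 41.923
Rejection region: χ² < 13.844 or χ² > 41.923
Decision: fail to reject H₀

Answer: χ² = 33.8000, fail to reject H₀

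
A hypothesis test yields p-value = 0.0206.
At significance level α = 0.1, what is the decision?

Answer: reject H₀

Derivation:
Compare p-value to α:
0.0206 < 0.1
Decision: reject H₀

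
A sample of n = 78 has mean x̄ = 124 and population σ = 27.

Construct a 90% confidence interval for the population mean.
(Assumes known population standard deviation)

Confidence level: 90%, α = 0.1
z_0.05 = 1.645
SE = σ/√n = 27/√78 = 3.0571
Margin of error = 1.645 × 3.0571 = 5.0289
CI: x̄ ± margin = 124 ± 5.0289
CI: (118.9711, 129.0289)

Answer: (118.9711, 129.0289)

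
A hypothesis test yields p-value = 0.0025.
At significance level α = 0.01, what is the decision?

Answer: reject H₀

Derivation:
Compare p-value to α:
0.0025 < 0.01
Decision: reject H₀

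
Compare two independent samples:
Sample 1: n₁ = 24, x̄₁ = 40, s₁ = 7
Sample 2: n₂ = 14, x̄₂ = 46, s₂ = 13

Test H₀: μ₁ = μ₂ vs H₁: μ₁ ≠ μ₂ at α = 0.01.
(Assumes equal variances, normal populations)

Pooled variance: s²_p = [23×7² + 13×13²]/(36) = 92.3333
s_p = 9.6090
SE = s_p×√(1/n₁ + 1/n₂) = 9.6090×√(1/24 + 1/14) = 3.2315
t = (x̄₁ - x̄₂)/SE = (40 - 46)/3.2315 = -1.8567
df = 36, t-critical = ±2.719
Decision: fail to reject H₀

Answer: t = -1.8567, fail to reject H₀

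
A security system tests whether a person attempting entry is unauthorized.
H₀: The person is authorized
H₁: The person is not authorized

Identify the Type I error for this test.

Answer: Denying entry to an authorized person

Derivation:
Type I error: rejecting H₀ when it is actually true (false positive).
Type II error: failing to reject H₀ when H₁ is actually true (false negative).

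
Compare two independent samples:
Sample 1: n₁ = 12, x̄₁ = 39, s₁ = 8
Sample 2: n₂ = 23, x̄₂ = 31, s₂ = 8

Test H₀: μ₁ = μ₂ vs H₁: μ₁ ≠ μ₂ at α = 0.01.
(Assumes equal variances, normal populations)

Answer: t = 2.8082, reject H₀

Derivation:
Pooled variance: s²_p = [11×8² + 22×8²]/(33) = 64.0000
s_p = 8.0000
SE = s_p×√(1/n₁ + 1/n₂) = 8.0000×√(1/12 + 1/23) = 2.8488
t = (x̄₁ - x̄₂)/SE = (39 - 31)/2.8488 = 2.8082
df = 33, t-critical = ±2.733
Decision: reject H₀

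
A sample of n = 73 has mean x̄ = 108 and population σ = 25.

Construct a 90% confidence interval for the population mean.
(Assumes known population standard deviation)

Confidence level: 90%, α = 0.1
z_0.05 = 1.645
SE = σ/√n = 25/√73 = 2.9260
Margin of error = 1.645 × 2.9260 = 4.8133
CI: x̄ ± margin = 108 ± 4.8133
CI: (103.1867, 112.8133)

Answer: (103.1867, 112.8133)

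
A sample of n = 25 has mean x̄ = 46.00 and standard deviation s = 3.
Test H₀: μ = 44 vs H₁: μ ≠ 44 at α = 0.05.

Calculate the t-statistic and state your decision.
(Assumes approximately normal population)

df = n - 1 = 24
SE = s/√n = 3/√25 = 0.6000
t = (x̄ - μ₀)/SE = (46.00 - 44)/0.6000 = 3.3333
Critical value: t_{0.025,24} = ±2.064
p-value ≈ 0.0028
Decision: reject H₀

Answer: t = 3.3333, reject H₀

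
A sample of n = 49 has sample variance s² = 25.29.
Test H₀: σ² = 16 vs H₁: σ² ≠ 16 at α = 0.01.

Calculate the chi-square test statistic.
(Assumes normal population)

Answer: χ² = 75.8700, fail to reject H₀

Derivation:
df = n - 1 = 48
χ² = (n-1)s²/σ₀² = 48×25.29/16 = 75.8700
Critical values: χ²_{0.995,48} = 26.511, χ²_{0.005,48} = 76.969
Rejection region: χ² < 26.511 or χ² > 76.969
Decision: fail to reject H₀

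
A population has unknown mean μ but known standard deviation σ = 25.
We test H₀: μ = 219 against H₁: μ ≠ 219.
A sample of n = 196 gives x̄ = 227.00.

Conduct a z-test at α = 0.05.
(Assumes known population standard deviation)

Answer: z = 4.4800, reject H₀

Derivation:
Standard error: SE = σ/√n = 25/√196 = 1.7857
z-statistic: z = (x̄ - μ₀)/SE = (227.00 - 219)/1.7857 = 4.4800
Critical value: ±1.960
p-value < 0.0001
Decision: reject H₀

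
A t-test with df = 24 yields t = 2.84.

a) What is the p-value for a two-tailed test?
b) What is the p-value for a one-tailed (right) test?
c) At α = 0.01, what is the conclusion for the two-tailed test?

Using t-distribution with df = 24:
a) Two-tailed: p = 2×P(T > 2.84) = 0.0090
b) One-tailed: p = P(T > 2.84) = 0.0045
c) 0.0090 < 0.01, reject H₀

Answer: a) 0.0090, b) 0.0045, c) reject H₀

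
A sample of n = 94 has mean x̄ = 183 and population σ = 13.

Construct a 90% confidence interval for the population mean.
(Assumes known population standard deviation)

Confidence level: 90%, α = 0.1
z_0.05 = 1.645
SE = σ/√n = 13/√94 = 1.3408
Margin of error = 1.645 × 1.3408 = 2.2056
CI: x̄ ± margin = 183 ± 2.2056
CI: (180.7944, 185.2056)

Answer: (180.7944, 185.2056)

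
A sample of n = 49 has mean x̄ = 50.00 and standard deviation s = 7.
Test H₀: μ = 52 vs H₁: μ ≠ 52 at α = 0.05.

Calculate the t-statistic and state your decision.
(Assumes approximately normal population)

df = n - 1 = 48
SE = s/√n = 7/√49 = 1.0000
t = (x̄ - μ₀)/SE = (50.00 - 52)/1.0000 = -2.0000
Critical value: t_{0.025,48} = ±2.011
p-value ≈ 0.0512
Decision: fail to reject H₀

Answer: t = -2.0000, fail to reject H₀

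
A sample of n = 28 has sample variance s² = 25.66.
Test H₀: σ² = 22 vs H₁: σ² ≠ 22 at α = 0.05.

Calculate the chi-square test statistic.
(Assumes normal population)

df = n - 1 = 27
χ² = (n-1)s²/σ₀² = 27×25.66/22 = 31.4918
Critical values: χ²_{0.975,27} = 14.573, χ²_{0.025,27} = 43.195
Rejection region: χ² < 14.573 or χ² > 43.195
Decision: fail to reject H₀

Answer: χ² = 31.4918, fail to reject H₀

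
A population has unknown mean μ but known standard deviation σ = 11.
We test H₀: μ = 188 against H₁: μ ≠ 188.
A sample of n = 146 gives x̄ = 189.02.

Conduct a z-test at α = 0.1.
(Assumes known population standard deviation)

Answer: z = 1.1204, fail to reject H₀

Derivation:
Standard error: SE = σ/√n = 11/√146 = 0.9104
z-statistic: z = (x̄ - μ₀)/SE = (189.02 - 188)/0.9104 = 1.1204
Critical value: ±1.645
p-value = 0.2625
Decision: fail to reject H₀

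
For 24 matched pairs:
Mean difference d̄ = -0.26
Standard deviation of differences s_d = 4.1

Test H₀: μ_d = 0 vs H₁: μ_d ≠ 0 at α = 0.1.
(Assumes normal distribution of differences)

Answer: t = -0.3107, fail to reject H₀

Derivation:
df = n - 1 = 23
SE = s_d/√n = 4.1/√24 = 0.8369
t = d̄/SE = -0.26/0.8369 = -0.3107
Critical value: t_{0.05,23} = ±1.714
p-value ≈ 0.7588
Decision: fail to reject H₀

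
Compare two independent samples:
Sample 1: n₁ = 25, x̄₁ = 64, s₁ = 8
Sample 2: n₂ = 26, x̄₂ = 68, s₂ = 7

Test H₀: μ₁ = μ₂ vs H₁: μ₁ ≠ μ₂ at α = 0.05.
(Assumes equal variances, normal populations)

Pooled variance: s²_p = [24×8² + 25×7²]/(49) = 56.3469
s_p = 7.5065
SE = s_p×√(1/n₁ + 1/n₂) = 7.5065×√(1/25 + 1/26) = 2.1026
t = (x̄₁ - x̄₂)/SE = (64 - 68)/2.1026 = -1.9024
df = 49, t-critical = ±2.010
Decision: fail to reject H₀

Answer: t = -1.9024, fail to reject H₀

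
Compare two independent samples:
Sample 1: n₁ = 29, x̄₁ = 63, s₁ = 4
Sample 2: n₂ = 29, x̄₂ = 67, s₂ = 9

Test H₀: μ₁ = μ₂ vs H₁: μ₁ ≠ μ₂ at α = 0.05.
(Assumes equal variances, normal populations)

Pooled variance: s²_p = [28×4² + 28×9²]/(56) = 48.5000
s_p = 6.9642
SE = s_p×√(1/n₁ + 1/n₂) = 6.9642×√(1/29 + 1/29) = 1.8289
t = (x̄₁ - x̄₂)/SE = (63 - 67)/1.8289 = -2.1871
df = 56, t-critical = ±2.003
Decision: reject H₀

Answer: t = -2.1871, reject H₀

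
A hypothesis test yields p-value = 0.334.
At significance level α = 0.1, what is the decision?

Compare p-value to α:
0.334 ≥ 0.1
Decision: fail to reject H₀

Answer: fail to reject H₀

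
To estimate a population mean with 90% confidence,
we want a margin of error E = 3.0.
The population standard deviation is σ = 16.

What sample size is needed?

Answer: n = 77

Derivation:
z_0.05 = 1.645
n = (z×σ/E)² = (1.645×16/3.0)²
n = 76.9714
Round up: n = 77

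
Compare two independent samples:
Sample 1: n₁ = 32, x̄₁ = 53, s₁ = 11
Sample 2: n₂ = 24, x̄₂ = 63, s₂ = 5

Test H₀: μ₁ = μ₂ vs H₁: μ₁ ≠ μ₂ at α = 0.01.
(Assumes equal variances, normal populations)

Pooled variance: s²_p = [31×11² + 23×5²]/(54) = 80.1111
s_p = 8.9505
SE = s_p×√(1/n₁ + 1/n₂) = 8.9505×√(1/32 + 1/24) = 2.4169
t = (x̄₁ - x̄₂)/SE = (53 - 63)/2.4169 = -4.1375
df = 54, t-critical = ±2.670
Decision: reject H₀

Answer: t = -4.1375, reject H₀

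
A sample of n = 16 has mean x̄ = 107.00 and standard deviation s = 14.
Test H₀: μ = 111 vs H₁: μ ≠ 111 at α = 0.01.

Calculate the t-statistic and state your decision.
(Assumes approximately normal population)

df = n - 1 = 15
SE = s/√n = 14/√16 = 3.5000
t = (x̄ - μ₀)/SE = (107.00 - 111)/3.5000 = -1.1429
Critical value: t_{0.005,15} = ±2.947
p-value ≈ 0.2710
Decision: fail to reject H₀

Answer: t = -1.1429, fail to reject H₀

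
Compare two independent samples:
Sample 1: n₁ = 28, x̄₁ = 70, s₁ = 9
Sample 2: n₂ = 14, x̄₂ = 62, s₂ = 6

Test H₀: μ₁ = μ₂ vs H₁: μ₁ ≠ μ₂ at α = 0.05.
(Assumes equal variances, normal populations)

Pooled variance: s²_p = [27×9² + 13×6²]/(40) = 66.3750
s_p = 8.1471
SE = s_p×√(1/n₁ + 1/n₂) = 8.1471×√(1/28 + 1/14) = 2.6668
t = (x̄₁ - x̄₂)/SE = (70 - 62)/2.6668 = 2.9999
df = 40, t-critical = ±2.021
Decision: reject H₀

Answer: t = 2.9999, reject H₀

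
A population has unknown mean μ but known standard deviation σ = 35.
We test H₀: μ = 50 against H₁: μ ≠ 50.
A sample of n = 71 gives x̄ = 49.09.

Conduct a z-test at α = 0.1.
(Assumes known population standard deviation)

Standard error: SE = σ/√n = 35/√71 = 4.1537
z-statistic: z = (x̄ - μ₀)/SE = (49.09 - 50)/4.1537 = -0.2191
Critical value: ±1.645
p-value = 0.8266
Decision: fail to reject H₀

Answer: z = -0.2191, fail to reject H₀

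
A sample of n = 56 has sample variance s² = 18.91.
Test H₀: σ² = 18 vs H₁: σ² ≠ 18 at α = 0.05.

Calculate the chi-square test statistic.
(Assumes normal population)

df = n - 1 = 55
χ² = (n-1)s²/σ₀² = 55×18.91/18 = 57.7806
Critical values: χ²_{0.975,55} = 36.398, χ²_{0.025,55} = 77.380
Rejection region: χ² < 36.398 or χ² > 77.380
Decision: fail to reject H₀

Answer: χ² = 57.7806, fail to reject H₀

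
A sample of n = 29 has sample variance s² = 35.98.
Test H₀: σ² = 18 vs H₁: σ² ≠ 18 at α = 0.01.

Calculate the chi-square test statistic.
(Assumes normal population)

df = n - 1 = 28
χ² = (n-1)s²/σ₀² = 28×35.98/18 = 55.9689
Critical values: χ²_{0.995,28} = 12.461, χ²_{0.005,28} = 50.993
Rejection region: χ² < 12.461 or χ² > 50.993
Decision: reject H₀

Answer: χ² = 55.9689, reject H₀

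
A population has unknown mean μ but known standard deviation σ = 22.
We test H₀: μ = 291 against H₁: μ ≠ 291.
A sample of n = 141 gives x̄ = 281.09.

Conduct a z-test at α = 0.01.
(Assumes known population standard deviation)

Answer: z = -5.3490, reject H₀

Derivation:
Standard error: SE = σ/√n = 22/√141 = 1.8527
z-statistic: z = (x̄ - μ₀)/SE = (281.09 - 291)/1.8527 = -5.3490
Critical value: ±2.576
p-value < 0.0001
Decision: reject H₀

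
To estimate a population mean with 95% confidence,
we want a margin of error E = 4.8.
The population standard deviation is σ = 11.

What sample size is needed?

z_0.025 = 1.960
n = (z×σ/E)² = (1.960×11/4.8)²
n = 20.1751
Round up: n = 21

Answer: n = 21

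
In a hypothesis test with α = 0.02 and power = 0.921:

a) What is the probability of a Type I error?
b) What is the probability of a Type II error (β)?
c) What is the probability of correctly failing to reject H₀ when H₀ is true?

Answer: a) 0.02, b) 0.079, c) 0.98

Derivation:
a) Type I error probability = α = 0.02
b) Power = P(reject H₀ | H₁ true) = 1 - β = 0.921, so Type II error probability = β = 1 - Power = 0.079
c) P(fail to reject H₀ | H₀ true) = 1 - α = 0.98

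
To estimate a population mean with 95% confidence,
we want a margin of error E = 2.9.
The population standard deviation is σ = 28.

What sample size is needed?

Answer: n = 359

Derivation:
z_0.025 = 1.960
n = (z×σ/E)² = (1.960×28/2.9)²
n = 358.1230
Round up: n = 359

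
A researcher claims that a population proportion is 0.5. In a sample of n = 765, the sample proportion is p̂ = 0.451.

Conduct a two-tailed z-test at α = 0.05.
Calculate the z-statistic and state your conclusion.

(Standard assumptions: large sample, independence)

H₀: p = 0.5, H₁: p ≠ 0.5
Standard error: SE = √(p₀(1-p₀)/n) = √(0.5×0.5/765) = 0.018078
z-statistic: z = (p̂ - p₀)/SE = (0.451 - 0.5)/0.018078 = -2.7105
Critical value: z_0.025 = ±1.960
p-value = 0.0067
Decision: reject H₀ at α = 0.05

Answer: z = -2.7105, reject H₀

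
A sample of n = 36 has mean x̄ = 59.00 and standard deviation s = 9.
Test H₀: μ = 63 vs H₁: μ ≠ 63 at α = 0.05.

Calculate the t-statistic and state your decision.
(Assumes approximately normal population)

Answer: t = -2.6667, reject H₀

Derivation:
df = n - 1 = 35
SE = s/√n = 9/√36 = 1.5000
t = (x̄ - μ₀)/SE = (59.00 - 63)/1.5000 = -2.6667
Critical value: t_{0.025,35} = ±2.030
p-value ≈ 0.0115
Decision: reject H₀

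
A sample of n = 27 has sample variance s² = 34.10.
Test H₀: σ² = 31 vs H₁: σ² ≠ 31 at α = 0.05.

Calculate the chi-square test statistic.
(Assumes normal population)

df = n - 1 = 26
χ² = (n-1)s²/σ₀² = 26×34.10/31 = 28.6000
Critical values: χ²_{0.975,26} = 13.844, χ²_{0.025,26} = 41.923
Rejection region: χ² < 13.844 or χ² > 41.923
Decision: fail to reject H₀

Answer: χ² = 28.6000, fail to reject H₀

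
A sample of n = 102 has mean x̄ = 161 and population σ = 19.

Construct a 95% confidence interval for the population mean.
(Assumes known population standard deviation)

Confidence level: 95%, α = 0.05
z_0.025 = 1.960
SE = σ/√n = 19/√102 = 1.8813
Margin of error = 1.960 × 1.8813 = 3.6873
CI: x̄ ± margin = 161 ± 3.6873
CI: (157.3127, 164.6873)

Answer: (157.3127, 164.6873)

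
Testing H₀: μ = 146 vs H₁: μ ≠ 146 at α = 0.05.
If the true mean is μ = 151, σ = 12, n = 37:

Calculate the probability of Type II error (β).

Answer: β ≈ 0.2828

Derivation:
SE = σ/√n = 12/√37 = 1.9728
Critical values: μ₀ ± z_0.025×SE = 146 ± 1.960×1.9728
Acceptance region: (142.1333, 149.8667)
Under H₁ (μ = 151): z_high = (149.8667 - 151)/1.9728 = -0.5745, z_low = (142.1333 - 151)/1.9728 = -4.4945
β = P(not reject | H₁) = Φ(-0.5745) - Φ(-4.4945) ≈ 0.2828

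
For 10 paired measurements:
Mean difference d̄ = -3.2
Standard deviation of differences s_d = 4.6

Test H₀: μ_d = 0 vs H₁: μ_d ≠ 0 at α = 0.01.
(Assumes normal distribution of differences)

df = n - 1 = 9
SE = s_d/√n = 4.6/√10 = 1.4546
t = d̄/SE = -3.2/1.4546 = -2.1999
Critical value: t_{0.005,9} = ±3.250
p-value ≈ 0.0553
Decision: fail to reject H₀

Answer: t = -2.1999, fail to reject H₀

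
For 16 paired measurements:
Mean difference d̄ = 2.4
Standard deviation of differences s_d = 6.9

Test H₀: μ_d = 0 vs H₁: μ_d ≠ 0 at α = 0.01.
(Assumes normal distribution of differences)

Answer: t = 1.3913, fail to reject H₀

Derivation:
df = n - 1 = 15
SE = s_d/√n = 6.9/√16 = 1.7250
t = d̄/SE = 2.4/1.7250 = 1.3913
Critical value: t_{0.005,15} = ±2.947
p-value ≈ 0.1844
Decision: fail to reject H₀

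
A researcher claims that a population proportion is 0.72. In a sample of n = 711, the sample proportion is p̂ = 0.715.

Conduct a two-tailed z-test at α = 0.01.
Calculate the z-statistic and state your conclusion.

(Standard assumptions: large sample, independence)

H₀: p = 0.72, H₁: p ≠ 0.72
Standard error: SE = √(p₀(1-p₀)/n) = √(0.72×0.28/711) = 0.016839
z-statistic: z = (p̂ - p₀)/SE = (0.715 - 0.72)/0.016839 = -0.2969
Critical value: z_0.005 = ±2.576
p-value = 0.7665
Decision: fail to reject H₀ at α = 0.01

Answer: z = -0.2969, fail to reject H₀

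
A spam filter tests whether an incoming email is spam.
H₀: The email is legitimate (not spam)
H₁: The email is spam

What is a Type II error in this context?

Answer: Letting a spam email through to the inbox

Derivation:
Type I error (α): Rejecting H₀ when H₀ is true
Type II error (β): Failing to reject H₀ when H₁ is true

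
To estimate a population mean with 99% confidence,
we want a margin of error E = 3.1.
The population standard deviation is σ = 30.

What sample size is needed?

Answer: n = 622

Derivation:
z_0.005 = 2.576
n = (z×σ/E)² = (2.576×30/3.1)²
n = 621.4566
Round up: n = 622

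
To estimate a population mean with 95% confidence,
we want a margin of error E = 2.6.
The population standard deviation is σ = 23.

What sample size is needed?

z_0.025 = 1.960
n = (z×σ/E)² = (1.960×23/2.6)²
n = 300.6222
Round up: n = 301

Answer: n = 301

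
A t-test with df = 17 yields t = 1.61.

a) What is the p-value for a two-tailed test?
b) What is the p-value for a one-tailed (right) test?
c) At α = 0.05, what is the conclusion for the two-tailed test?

Answer: a) 0.1258, b) 0.0629, c) fail to reject H₀

Derivation:
Using t-distribution with df = 17:
a) Two-tailed: p = 2×P(T > 1.61) = 0.1258
b) One-tailed: p = P(T > 1.61) = 0.0629
c) 0.1258 ≥ 0.05, fail to reject H₀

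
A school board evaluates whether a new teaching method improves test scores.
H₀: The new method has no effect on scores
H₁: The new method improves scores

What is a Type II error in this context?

Answer: Failing to adopt an effective teaching method

Derivation:
A Type I error (probability α) occurs when we reject a true H₀.
A Type II error (probability β) occurs when we fail to reject a false H₀.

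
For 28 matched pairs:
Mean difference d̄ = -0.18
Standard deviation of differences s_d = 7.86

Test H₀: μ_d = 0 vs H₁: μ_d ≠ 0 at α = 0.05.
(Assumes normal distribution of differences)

Answer: t = -0.1212, fail to reject H₀

Derivation:
df = n - 1 = 27
SE = s_d/√n = 7.86/√28 = 1.4854
t = d̄/SE = -0.18/1.4854 = -0.1212
Critical value: t_{0.025,27} = ±2.052
p-value ≈ 0.9044
Decision: fail to reject H₀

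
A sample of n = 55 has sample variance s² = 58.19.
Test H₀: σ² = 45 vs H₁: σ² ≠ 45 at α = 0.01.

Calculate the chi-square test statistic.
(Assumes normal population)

Answer: χ² = 69.8280, fail to reject H₀

Derivation:
df = n - 1 = 54
χ² = (n-1)s²/σ₀² = 54×58.19/45 = 69.8280
Critical values: χ²_{0.995,54} = 30.981, χ²_{0.005,54} = 84.502
Rejection region: χ² < 30.981 or χ² > 84.502
Decision: fail to reject H₀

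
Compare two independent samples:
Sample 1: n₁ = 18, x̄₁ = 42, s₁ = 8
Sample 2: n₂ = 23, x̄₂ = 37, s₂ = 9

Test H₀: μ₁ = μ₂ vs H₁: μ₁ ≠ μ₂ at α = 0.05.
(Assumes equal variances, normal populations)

Answer: t = 1.8521, fail to reject H₀

Derivation:
Pooled variance: s²_p = [17×8² + 22×9²]/(39) = 73.5897
s_p = 8.5784
SE = s_p×√(1/n₁ + 1/n₂) = 8.5784×√(1/18 + 1/23) = 2.6996
t = (x̄₁ - x̄₂)/SE = (42 - 37)/2.6996 = 1.8521
df = 39, t-critical = ±2.023
Decision: fail to reject H₀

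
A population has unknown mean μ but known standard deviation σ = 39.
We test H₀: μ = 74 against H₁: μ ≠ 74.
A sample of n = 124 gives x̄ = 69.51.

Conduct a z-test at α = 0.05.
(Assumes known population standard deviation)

Answer: z = -1.2820, fail to reject H₀

Derivation:
Standard error: SE = σ/√n = 39/√124 = 3.5023
z-statistic: z = (x̄ - μ₀)/SE = (69.51 - 74)/3.5023 = -1.2820
Critical value: ±1.960
p-value = 0.1998
Decision: fail to reject H₀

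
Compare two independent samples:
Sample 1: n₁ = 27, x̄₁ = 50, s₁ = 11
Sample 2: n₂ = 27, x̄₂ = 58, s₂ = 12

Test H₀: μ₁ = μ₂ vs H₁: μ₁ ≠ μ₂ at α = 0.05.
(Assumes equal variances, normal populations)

Answer: t = -2.5535, reject H₀

Derivation:
Pooled variance: s²_p = [26×11² + 26×12²]/(52) = 132.5000
s_p = 11.5109
SE = s_p×√(1/n₁ + 1/n₂) = 11.5109×√(1/27 + 1/27) = 3.1329
t = (x̄₁ - x̄₂)/SE = (50 - 58)/3.1329 = -2.5535
df = 52, t-critical = ±2.007
Decision: reject H₀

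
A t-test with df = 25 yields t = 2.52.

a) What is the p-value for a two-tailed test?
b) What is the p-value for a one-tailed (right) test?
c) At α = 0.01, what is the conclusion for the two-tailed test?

Using t-distribution with df = 25:
a) Two-tailed: p = 2×P(T > 2.52) = 0.0185
b) One-tailed: p = P(T > 2.52) = 0.0092
c) 0.0185 ≥ 0.01, fail to reject H₀

Answer: a) 0.0185, b) 0.0092, c) fail to reject H₀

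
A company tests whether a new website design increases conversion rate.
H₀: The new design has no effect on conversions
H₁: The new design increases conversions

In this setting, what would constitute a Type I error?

Answer: Switching to a new design that doesn't actually help

Derivation:
Type I error: rejecting H₀ when it is actually true (false positive).
Type II error: failing to reject H₀ when H₁ is actually true (false negative).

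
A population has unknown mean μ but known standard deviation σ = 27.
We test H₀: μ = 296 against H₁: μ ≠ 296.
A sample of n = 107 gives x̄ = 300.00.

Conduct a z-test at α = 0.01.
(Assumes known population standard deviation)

Answer: z = 1.5324, fail to reject H₀

Derivation:
Standard error: SE = σ/√n = 27/√107 = 2.6102
z-statistic: z = (x̄ - μ₀)/SE = (300.00 - 296)/2.6102 = 1.5324
Critical value: ±2.576
p-value = 0.1254
Decision: fail to reject H₀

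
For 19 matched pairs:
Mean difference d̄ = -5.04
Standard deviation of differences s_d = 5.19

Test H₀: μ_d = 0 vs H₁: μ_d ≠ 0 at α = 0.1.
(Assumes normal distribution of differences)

Answer: t = -4.2328, reject H₀

Derivation:
df = n - 1 = 18
SE = s_d/√n = 5.19/√19 = 1.1907
t = d̄/SE = -5.04/1.1907 = -4.2328
Critical value: t_{0.05,18} = ±1.734
p-value ≈ 0.0005
Decision: reject H₀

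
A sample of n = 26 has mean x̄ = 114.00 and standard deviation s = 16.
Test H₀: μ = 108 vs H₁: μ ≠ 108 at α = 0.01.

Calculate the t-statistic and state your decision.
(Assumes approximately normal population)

Answer: t = 1.9121, fail to reject H₀

Derivation:
df = n - 1 = 25
SE = s/√n = 16/√26 = 3.1379
t = (x̄ - μ₀)/SE = (114.00 - 108)/3.1379 = 1.9121
Critical value: t_{0.005,25} = ±2.787
p-value ≈ 0.0674
Decision: fail to reject H₀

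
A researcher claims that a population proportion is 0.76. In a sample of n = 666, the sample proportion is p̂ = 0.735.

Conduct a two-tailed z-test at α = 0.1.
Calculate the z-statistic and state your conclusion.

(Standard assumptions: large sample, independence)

Answer: z = -1.5107, fail to reject H₀

Derivation:
H₀: p = 0.76, H₁: p ≠ 0.76
Standard error: SE = √(p₀(1-p₀)/n) = √(0.76×0.24/666) = 0.016549
z-statistic: z = (p̂ - p₀)/SE = (0.735 - 0.76)/0.016549 = -1.5107
Critical value: z_0.05 = ±1.645
p-value = 0.1309
Decision: fail to reject H₀ at α = 0.1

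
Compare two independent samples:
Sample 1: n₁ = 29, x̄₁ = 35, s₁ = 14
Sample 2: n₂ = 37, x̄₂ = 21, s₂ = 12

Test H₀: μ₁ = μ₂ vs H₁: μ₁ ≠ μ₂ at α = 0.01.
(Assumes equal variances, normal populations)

Pooled variance: s²_p = [28×14² + 36×12²]/(64) = 166.7500
s_p = 12.9132
SE = s_p×√(1/n₁ + 1/n₂) = 12.9132×√(1/29 + 1/37) = 3.2026
t = (x̄₁ - x̄₂)/SE = (35 - 21)/3.2026 = 4.3714
df = 64, t-critical = ±2.655
Decision: reject H₀

Answer: t = 4.3714, reject H₀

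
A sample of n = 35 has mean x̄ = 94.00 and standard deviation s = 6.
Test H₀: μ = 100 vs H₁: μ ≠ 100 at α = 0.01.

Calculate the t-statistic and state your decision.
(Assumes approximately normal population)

df = n - 1 = 34
SE = s/√n = 6/√35 = 1.0142
t = (x̄ - μ₀)/SE = (94.00 - 100)/1.0142 = -5.9160
Critical value: t_{0.005,34} = ±2.728
p-value < 0.0001
Decision: reject H₀

Answer: t = -5.9160, reject H₀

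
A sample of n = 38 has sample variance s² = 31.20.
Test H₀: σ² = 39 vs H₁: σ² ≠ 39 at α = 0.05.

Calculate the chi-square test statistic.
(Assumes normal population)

df = n - 1 = 37
χ² = (n-1)s²/σ₀² = 37×31.20/39 = 29.6000
Critical values: χ²_{0.975,37} = 22.106, χ²_{0.025,37} = 55.668
Rejection region: χ² < 22.106 or χ² > 55.668
Decision: fail to reject H₀

Answer: χ² = 29.6000, fail to reject H₀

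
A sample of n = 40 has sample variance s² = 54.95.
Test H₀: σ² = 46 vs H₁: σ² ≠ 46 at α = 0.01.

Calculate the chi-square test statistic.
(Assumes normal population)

Answer: χ² = 46.5880, fail to reject H₀

Derivation:
df = n - 1 = 39
χ² = (n-1)s²/σ₀² = 39×54.95/46 = 46.5880
Critical values: χ²_{0.995,39} = 19.996, χ²_{0.005,39} = 65.476
Rejection region: χ² < 19.996 or χ² > 65.476
Decision: fail to reject H₀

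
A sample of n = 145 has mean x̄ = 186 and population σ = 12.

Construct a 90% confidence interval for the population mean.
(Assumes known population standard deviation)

Answer: (184.3608, 187.6392)

Derivation:
Confidence level: 90%, α = 0.1
z_0.05 = 1.645
SE = σ/√n = 12/√145 = 0.9965
Margin of error = 1.645 × 0.9965 = 1.6392
CI: x̄ ± margin = 186 ± 1.6392
CI: (184.3608, 187.6392)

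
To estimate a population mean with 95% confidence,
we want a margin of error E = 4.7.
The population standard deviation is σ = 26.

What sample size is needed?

z_0.025 = 1.960
n = (z×σ/E)² = (1.960×26/4.7)²
n = 117.5610
Round up: n = 118

Answer: n = 118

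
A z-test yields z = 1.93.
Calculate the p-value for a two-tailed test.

For z = 1.93:
p = 2×P(Z > |1.93|) = 2×(1 - Φ(1.93)) = 0.0536

Answer: p-value ≈ 0.0536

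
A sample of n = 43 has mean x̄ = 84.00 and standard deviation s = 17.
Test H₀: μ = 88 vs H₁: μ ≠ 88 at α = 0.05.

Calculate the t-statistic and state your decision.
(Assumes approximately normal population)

Answer: t = -1.5429, fail to reject H₀

Derivation:
df = n - 1 = 42
SE = s/√n = 17/√43 = 2.5925
t = (x̄ - μ₀)/SE = (84.00 - 88)/2.5925 = -1.5429
Critical value: t_{0.025,42} = ±2.018
p-value ≈ 0.1304
Decision: fail to reject H₀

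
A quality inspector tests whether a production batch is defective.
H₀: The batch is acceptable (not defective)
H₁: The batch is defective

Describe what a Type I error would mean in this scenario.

A Type I error (probability α) occurs when we reject a true H₀.
A Type II error (probability β) occurs when we fail to reject a false H₀.

Answer: Rejecting an acceptable batch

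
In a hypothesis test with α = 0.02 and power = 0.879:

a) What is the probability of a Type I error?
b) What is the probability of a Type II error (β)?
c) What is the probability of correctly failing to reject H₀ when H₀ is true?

a) Type I error probability = α = 0.02
b) Power = P(reject H₀ | H₁ true) = 1 - β = 0.879, so Type II error probability = β = 1 - Power = 0.121
c) P(fail to reject H₀ | H₀ true) = 1 - α = 0.98

Answer: a) 0.02, b) 0.121, c) 0.98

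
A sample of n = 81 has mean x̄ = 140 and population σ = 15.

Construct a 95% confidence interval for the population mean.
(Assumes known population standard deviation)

Confidence level: 95%, α = 0.05
z_0.025 = 1.960
SE = σ/√n = 15/√81 = 1.6667
Margin of error = 1.960 × 1.6667 = 3.2667
CI: x̄ ± margin = 140 ± 3.2667
CI: (136.7333, 143.2667)

Answer: (136.7333, 143.2667)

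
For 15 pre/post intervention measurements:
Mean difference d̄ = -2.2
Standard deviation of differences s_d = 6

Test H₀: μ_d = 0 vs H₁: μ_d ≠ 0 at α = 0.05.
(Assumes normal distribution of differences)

df = n - 1 = 14
SE = s_d/√n = 6/√15 = 1.5492
t = d̄/SE = -2.2/1.5492 = -1.4201
Critical value: t_{0.025,14} = ±2.145
p-value ≈ 0.1775
Decision: fail to reject H₀

Answer: t = -1.4201, fail to reject H₀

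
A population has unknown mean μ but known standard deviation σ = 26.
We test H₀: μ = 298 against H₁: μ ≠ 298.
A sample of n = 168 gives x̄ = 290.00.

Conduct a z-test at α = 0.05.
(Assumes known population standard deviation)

Standard error: SE = σ/√n = 26/√168 = 2.0059
z-statistic: z = (x̄ - μ₀)/SE = (290.00 - 298)/2.0059 = -3.9882
Critical value: ±1.960
p-value = 0.0001
Decision: reject H₀

Answer: z = -3.9882, reject H₀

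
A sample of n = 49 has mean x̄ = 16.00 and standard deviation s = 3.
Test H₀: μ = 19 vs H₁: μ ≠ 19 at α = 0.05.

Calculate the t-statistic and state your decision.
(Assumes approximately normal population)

df = n - 1 = 48
SE = s/√n = 3/√49 = 0.4286
t = (x̄ - μ₀)/SE = (16.00 - 19)/0.4286 = -6.9995
Critical value: t_{0.025,48} = ±2.011
p-value < 0.0001
Decision: reject H₀

Answer: t = -6.9995, reject H₀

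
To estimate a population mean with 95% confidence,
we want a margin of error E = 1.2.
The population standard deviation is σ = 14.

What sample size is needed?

Answer: n = 523

Derivation:
z_0.025 = 1.960
n = (z×σ/E)² = (1.960×14/1.2)²
n = 522.8844
Round up: n = 523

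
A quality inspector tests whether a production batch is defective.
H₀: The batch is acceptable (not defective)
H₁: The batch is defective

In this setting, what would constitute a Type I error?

A Type I error (probability α) occurs when we reject a true H₀.
A Type II error (probability β) occurs when we fail to reject a false H₀.

Answer: Rejecting an acceptable batch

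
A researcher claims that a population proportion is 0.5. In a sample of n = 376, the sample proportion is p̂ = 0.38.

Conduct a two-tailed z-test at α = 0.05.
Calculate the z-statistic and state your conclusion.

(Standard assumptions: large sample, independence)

Answer: z = -4.6537, reject H₀

Derivation:
H₀: p = 0.5, H₁: p ≠ 0.5
Standard error: SE = √(p₀(1-p₀)/n) = √(0.5×0.5/376) = 0.025786
z-statistic: z = (p̂ - p₀)/SE = (0.38 - 0.5)/0.025786 = -4.6537
Critical value: z_0.025 = ±1.960
p-value < 0.0001
Decision: reject H₀ at α = 0.05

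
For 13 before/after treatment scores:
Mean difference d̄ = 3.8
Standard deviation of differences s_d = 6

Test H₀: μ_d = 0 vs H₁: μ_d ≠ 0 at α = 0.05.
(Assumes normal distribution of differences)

df = n - 1 = 12
SE = s_d/√n = 6/√13 = 1.6641
t = d̄/SE = 3.8/1.6641 = 2.2835
Critical value: t_{0.025,12} = ±2.179
p-value ≈ 0.0414
Decision: reject H₀

Answer: t = 2.2835, reject H₀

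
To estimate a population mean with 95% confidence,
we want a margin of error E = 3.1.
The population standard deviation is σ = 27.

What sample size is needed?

z_0.025 = 1.960
n = (z×σ/E)² = (1.960×27/3.1)²
n = 291.4179
Round up: n = 292

Answer: n = 292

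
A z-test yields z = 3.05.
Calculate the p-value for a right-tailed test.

Answer: p-value ≈ 0.0011

Derivation:
For z = 3.05:
p = P(Z > 3.05) = 1 - Φ(3.05) = 0.0011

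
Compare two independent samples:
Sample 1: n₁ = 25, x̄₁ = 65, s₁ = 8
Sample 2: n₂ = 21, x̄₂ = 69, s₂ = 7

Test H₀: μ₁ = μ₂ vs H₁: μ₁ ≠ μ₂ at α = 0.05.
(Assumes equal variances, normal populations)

Answer: t = -1.7870, fail to reject H₀

Derivation:
Pooled variance: s²_p = [24×8² + 20×7²]/(44) = 57.1818
s_p = 7.5619
SE = s_p×√(1/n₁ + 1/n₂) = 7.5619×√(1/25 + 1/21) = 2.2384
t = (x̄₁ - x̄₂)/SE = (65 - 69)/2.2384 = -1.7870
df = 44, t-critical = ±2.015
Decision: fail to reject H₀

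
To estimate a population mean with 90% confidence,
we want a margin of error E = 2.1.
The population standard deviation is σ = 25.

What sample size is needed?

Answer: n = 384

Derivation:
z_0.05 = 1.645
n = (z×σ/E)² = (1.645×25/2.1)²
n = 383.5069
Round up: n = 384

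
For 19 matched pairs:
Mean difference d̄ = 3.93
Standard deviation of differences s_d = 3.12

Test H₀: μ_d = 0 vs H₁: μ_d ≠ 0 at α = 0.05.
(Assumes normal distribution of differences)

df = n - 1 = 18
SE = s_d/√n = 3.12/√19 = 0.7158
t = d̄/SE = 3.93/0.7158 = 5.4904
Critical value: t_{0.025,18} = ±2.101
p-value < 0.0001
Decision: reject H₀

Answer: t = 5.4904, reject H₀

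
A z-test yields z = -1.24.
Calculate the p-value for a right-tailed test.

For z = -1.24:
p = P(Z > -1.24) = 1 - Φ(-1.24) = 0.8925

Answer: p-value ≈ 0.8925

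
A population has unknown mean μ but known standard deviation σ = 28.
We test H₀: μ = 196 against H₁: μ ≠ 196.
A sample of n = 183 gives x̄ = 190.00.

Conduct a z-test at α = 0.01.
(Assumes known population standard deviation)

Standard error: SE = σ/√n = 28/√183 = 2.0698
z-statistic: z = (x̄ - μ₀)/SE = (190.00 - 196)/2.0698 = -2.8988
Critical value: ±2.576
p-value = 0.0037
Decision: reject H₀

Answer: z = -2.8988, reject H₀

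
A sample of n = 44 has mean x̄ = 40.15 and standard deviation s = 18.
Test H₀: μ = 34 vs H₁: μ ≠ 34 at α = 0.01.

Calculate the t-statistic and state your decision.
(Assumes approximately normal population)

Answer: t = 2.2664, fail to reject H₀

Derivation:
df = n - 1 = 43
SE = s/√n = 18/√44 = 2.7136
t = (x̄ - μ₀)/SE = (40.15 - 34)/2.7136 = 2.2664
Critical value: t_{0.005,43} = ±2.695
p-value ≈ 0.0285
Decision: fail to reject H₀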